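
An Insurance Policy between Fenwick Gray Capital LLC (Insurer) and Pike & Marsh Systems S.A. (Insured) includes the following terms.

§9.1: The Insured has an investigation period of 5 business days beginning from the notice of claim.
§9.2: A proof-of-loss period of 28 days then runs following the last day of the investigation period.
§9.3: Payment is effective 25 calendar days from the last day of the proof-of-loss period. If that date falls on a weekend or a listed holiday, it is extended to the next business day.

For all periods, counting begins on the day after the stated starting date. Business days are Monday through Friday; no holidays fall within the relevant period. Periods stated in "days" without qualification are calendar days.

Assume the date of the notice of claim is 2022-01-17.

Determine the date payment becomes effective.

From Monday, 2022-01-17, 5 business days (Jan 18, Jan 19, Jan 20, Jan 21, Jan 24, skipping weekends) brings us to Monday, 2022-01-24, which is the last day of the investigation period.
The last day of the proof-of-loss period: 28 calendar days after 2022-01-24 is 2022-02-21.
Adding 25 calendar days to 2022-02-21 gives 2022-03-18, which is the date payment becomes effective. 2022-03-18 is a Friday, so no roll-forward applies.

2022-03-18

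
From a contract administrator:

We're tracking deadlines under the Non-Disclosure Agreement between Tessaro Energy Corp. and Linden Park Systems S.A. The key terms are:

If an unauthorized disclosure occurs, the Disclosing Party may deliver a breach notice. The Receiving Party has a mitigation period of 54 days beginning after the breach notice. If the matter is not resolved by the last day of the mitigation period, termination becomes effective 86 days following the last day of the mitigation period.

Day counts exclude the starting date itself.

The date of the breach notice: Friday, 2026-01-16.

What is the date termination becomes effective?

The last day of the mitigation period: 2026-01-16 + 54 days = 2026-03-11.
The date termination becomes effective: 86 calendar days after 2026-03-11 is 2026-06-05.

2026-06-05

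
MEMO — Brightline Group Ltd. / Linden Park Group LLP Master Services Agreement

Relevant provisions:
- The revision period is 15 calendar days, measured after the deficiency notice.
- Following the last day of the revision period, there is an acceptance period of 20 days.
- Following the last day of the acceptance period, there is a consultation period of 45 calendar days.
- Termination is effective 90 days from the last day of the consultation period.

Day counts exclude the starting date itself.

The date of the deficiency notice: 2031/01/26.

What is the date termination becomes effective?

Adding 15 calendar days to 2031/01/26 gives 2031/02/10, which is the last day of the revision period.
The last day of the acceptance period: 20 calendar days after 2031/02/10 is 2031/03/02.
The last day of the consultation period: 2031/03/02 + 45 days = 2031/04/16.
The date termination becomes effective: 90 calendar days after 2031/04/16 is 2031/07/15.

2031/07/15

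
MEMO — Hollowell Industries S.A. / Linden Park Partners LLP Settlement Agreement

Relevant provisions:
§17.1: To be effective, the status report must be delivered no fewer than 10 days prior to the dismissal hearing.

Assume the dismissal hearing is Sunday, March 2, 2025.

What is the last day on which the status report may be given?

February 20, 2025

Counting back 10 calendar days from March 2, 2025 gives February 20, 2025.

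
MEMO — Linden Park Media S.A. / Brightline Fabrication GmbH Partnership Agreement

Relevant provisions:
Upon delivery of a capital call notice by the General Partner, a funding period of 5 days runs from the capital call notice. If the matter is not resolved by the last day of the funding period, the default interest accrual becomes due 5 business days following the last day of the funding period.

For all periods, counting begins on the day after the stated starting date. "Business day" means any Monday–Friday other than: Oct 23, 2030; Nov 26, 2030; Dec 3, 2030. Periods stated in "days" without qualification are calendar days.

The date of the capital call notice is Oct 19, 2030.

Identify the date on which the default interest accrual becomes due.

The last day of the funding period: 5 calendar days after Oct 19, 2030 is Oct 24, 2030.
The date on which the default interest accrual becomes due: 5 business days after Thursday, Oct 24, 2030, skipping weekends — Oct 25, Oct 28, Oct 29, Oct 30, Oct 31 — lands on Thursday, Oct 31, 2030.

Oct 31, 2030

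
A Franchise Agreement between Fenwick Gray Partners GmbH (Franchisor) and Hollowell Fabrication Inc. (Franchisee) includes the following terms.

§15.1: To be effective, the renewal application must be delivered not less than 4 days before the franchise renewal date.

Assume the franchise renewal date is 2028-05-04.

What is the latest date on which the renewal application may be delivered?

2028-04-30

Counting back 4 calendar days from 2028-05-04 gives 2028-04-30.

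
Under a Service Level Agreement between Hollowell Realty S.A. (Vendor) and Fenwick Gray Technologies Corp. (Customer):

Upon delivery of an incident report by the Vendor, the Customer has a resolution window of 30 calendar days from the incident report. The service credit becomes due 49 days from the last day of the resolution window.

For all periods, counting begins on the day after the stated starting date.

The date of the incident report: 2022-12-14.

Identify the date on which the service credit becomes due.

2023-03-03

Adding 30 calendar days to 2022-12-14 gives 2023-01-13, which is the last day of the resolution window.
The date on which the service credit becomes due: 49 calendar days after 2023-01-13 is 2023-03-03.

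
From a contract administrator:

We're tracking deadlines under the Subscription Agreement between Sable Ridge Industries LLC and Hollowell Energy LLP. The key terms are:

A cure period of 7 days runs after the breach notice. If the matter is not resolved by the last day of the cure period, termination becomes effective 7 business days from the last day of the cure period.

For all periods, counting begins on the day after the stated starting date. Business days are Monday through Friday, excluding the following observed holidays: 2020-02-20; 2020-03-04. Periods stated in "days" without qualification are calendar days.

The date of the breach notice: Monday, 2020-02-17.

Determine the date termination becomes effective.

The last day of the cure period: 7 calendar days after 2020-02-17 is 2020-02-24.
From Monday, 2020-02-24, 7 business days (Feb 25, Feb 26, Feb 27, Feb 28, Mar 2, Mar 3, Mar 5, skipping weekends and the listed holiday on Mar 4) brings us to Thursday, 2020-03-05, which is the date termination becomes effective.

2020-03-05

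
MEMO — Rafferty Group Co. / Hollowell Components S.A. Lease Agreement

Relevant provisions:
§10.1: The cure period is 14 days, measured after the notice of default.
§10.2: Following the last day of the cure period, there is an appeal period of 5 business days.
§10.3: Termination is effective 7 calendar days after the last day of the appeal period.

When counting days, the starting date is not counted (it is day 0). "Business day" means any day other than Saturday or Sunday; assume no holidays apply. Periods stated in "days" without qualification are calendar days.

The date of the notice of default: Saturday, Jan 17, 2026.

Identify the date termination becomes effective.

Feb 13, 2026

The last day of the cure period: 14 calendar days after Jan 17, 2026 is Jan 31, 2026.
From Saturday, Jan 31, 2026, 5 business days (Feb 2, Feb 3, Feb 4, Feb 5, Feb 6, skipping weekends) brings us to Friday, Feb 6, 2026, which is the last day of the appeal period.
The date termination becomes effective: 7 calendar days after Feb 6, 2026 is Feb 13, 2026.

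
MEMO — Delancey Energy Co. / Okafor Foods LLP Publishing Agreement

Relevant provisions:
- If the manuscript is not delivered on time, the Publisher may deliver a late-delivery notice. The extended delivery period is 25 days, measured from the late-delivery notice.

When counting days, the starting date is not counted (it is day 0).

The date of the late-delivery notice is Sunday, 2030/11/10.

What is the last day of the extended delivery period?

Adding 25 calendar days to 2030/11/10 gives 2030/12/05, which is the last day of the extended delivery period.

2030/12/05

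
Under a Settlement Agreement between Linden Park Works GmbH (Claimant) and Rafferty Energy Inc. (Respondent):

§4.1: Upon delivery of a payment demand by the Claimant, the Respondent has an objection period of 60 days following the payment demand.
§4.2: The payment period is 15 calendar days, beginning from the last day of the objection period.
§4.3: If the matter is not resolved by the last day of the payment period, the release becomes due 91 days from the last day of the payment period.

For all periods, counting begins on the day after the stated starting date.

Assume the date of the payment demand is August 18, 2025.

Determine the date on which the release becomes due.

January 31, 2026

Adding 60 calendar days to August 18, 2025 gives October 17, 2025, which is the last day of the objection period.
The last day of the payment period: October 17, 2025 + 15 days = November 1, 2025.
The date on which the release becomes due: 91 calendar days after November 1, 2025 is January 31, 2026.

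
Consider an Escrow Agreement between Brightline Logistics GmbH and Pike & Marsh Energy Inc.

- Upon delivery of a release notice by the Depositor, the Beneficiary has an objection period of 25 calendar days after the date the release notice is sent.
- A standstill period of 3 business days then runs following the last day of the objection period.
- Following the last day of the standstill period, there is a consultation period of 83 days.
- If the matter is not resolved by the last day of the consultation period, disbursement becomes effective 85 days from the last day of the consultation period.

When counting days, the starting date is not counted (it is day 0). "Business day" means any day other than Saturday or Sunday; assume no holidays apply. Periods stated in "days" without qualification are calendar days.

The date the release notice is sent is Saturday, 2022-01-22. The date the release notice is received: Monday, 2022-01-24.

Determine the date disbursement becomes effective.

Adding 25 calendar days to 2022-01-22 gives 2022-02-16, which is the last day of the objection period.
The last day of the standstill period: counting 3 business days from Wednesday, 2022-02-16 (Feb 17, Feb 18, Feb 21, skipping weekends) reaches Monday, 2022-02-21.
The last day of the consultation period: 83 calendar days after 2022-02-21 is 2022-05-15.
The date disbursement becomes effective: 2022-05-15 + 85 days = 2022-08-08.

2022-08-08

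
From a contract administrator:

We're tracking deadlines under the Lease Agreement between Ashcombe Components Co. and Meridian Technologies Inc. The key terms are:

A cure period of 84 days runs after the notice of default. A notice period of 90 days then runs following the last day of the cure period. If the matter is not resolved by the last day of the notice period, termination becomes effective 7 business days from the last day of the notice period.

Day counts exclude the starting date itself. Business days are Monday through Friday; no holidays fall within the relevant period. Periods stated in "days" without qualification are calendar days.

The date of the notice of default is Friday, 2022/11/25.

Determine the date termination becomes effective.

The last day of the cure period: 2022/11/25 + 84 days = 2023/02/17.
Adding 90 calendar days to 2023/02/17 gives 2023/05/18, which is the last day of the notice period.
From Thursday, 2023/05/18, 7 business days (May 19, May 22, May 23, May 24, May 25, May 26, May 29, skipping weekends) brings us to Monday, 2023/05/29, which is the date termination becomes effective.

2023/05/29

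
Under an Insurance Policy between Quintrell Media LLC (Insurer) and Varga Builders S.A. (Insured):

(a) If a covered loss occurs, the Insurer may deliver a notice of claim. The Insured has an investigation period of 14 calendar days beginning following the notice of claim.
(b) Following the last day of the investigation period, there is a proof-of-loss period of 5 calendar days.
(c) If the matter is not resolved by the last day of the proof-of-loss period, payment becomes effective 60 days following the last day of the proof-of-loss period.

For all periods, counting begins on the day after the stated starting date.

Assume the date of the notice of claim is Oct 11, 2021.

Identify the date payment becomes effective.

Dec 29, 2021

The last day of the investigation period: Oct 11, 2021 + 14 days = Oct 25, 2021.
The last day of the proof-of-loss period: Oct 25, 2021 + 5 days = Oct 30, 2021.
Adding 60 calendar days to Oct 30, 2021 gives Dec 29, 2021, which is the date payment becomes effective.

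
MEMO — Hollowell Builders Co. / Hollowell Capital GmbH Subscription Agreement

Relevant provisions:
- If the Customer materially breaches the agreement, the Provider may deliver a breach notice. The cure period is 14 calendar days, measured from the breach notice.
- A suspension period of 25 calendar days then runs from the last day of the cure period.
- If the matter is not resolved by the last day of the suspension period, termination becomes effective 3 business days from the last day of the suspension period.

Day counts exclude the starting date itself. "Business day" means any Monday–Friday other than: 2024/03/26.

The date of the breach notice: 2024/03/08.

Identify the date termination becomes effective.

The last day of the cure period: 2024/03/08 + 14 days = 2024/03/22.
Adding 25 calendar days to 2024/03/22 gives 2024/04/16, which is the last day of the suspension period.
The date termination becomes effective: 3 business days after Tuesday, 2024/04/16, skipping weekends — Apr 17, Apr 18, Apr 19 — lands on Friday, 2024/04/19.

2024/04/19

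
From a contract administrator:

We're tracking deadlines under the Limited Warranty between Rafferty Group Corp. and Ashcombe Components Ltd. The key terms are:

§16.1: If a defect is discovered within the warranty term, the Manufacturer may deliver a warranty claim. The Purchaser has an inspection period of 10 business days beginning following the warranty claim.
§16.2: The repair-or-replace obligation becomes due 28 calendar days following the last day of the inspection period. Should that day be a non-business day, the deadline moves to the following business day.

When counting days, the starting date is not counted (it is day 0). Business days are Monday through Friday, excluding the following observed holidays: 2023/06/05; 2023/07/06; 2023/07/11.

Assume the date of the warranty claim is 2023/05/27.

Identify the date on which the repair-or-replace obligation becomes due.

The last day of the inspection period: 10 business days after Saturday, 2023/05/27, skipping weekends and the listed holiday on Jun 5 — May 29, May 30, May 31, Jun 1, Jun 2, Jun 6, Jun 7, Jun 8, Jun 9, Jun 12 — lands on Monday, 2023/06/12.
Adding 28 calendar days to 2023/06/12 gives 2023/07/10, which is the date on which the repair-or-replace obligation becomes due. 2023/07/10 is a Monday and is not a listed holiday, so no roll-forward applies.

2023/07/10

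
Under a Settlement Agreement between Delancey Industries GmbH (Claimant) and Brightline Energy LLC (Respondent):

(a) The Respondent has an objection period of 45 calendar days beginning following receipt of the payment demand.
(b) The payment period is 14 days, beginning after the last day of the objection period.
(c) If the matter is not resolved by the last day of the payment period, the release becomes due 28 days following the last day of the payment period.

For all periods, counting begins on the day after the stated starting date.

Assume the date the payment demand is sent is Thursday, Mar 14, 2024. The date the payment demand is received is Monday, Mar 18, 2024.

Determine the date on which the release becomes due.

Adding 45 calendar days to Mar 18, 2024 gives May 2, 2024, which is the last day of the objection period.
The last day of the payment period: May 2, 2024 + 14 days = May 16, 2024.
The date on which the release becomes due: May 16, 2024 + 28 days = Jun 13, 2024.

Jun 13, 2024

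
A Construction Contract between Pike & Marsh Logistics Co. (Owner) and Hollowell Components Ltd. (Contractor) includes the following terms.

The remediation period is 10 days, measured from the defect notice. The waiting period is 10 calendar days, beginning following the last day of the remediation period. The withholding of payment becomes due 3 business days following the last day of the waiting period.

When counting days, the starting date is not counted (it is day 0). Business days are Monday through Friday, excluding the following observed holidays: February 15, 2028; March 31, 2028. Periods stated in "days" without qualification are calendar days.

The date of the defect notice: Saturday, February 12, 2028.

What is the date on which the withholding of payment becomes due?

The last day of the remediation period: 10 calendar days after February 12, 2028 is February 22, 2028.
The last day of the waiting period: February 22, 2028 + 10 days = March 3, 2028.
The date on which the withholding of payment becomes due: 3 business days after Friday, March 3, 2028, skipping weekends — Mar 6, Mar 7, Mar 8 — lands on Wednesday, March 8, 2028.

March 8, 2028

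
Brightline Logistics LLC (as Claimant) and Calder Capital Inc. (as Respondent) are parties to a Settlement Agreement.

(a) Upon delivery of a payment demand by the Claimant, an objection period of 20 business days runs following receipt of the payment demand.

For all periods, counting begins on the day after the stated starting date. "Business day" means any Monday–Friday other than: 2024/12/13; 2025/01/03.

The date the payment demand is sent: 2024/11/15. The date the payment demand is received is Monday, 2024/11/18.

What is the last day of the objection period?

The last day of the objection period: 20 business days after Monday, 2024/11/18, skipping weekends and the listed holiday on Dec 13 — Nov 19, Nov 20, Nov 21, Nov 22, …, Dec 12, Dec 16, Dec 17 — lands on Tuesday, 2024/12/17.

2024/12/17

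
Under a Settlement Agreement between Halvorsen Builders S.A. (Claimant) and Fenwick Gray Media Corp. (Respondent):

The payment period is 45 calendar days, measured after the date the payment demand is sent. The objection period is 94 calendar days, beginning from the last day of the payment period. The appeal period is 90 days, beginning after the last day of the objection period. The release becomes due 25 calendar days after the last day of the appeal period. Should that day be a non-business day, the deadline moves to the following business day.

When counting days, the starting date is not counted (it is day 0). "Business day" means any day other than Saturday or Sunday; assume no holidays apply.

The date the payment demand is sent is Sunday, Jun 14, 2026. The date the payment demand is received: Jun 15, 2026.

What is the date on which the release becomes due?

Feb 23, 2027

The last day of the payment period: 45 calendar days after Jun 14, 2026 is Jul 29, 2026.
Adding 94 calendar days to Jul 29, 2026 gives Oct 31, 2026, which is the last day of the objection period.
Adding 90 calendar days to Oct 31, 2026 gives Jan 29, 2027, which is the last day of the appeal period.
The date on which the release becomes due: Jan 29, 2027 + 25 days = Feb 23, 2027. Feb 23, 2027 is a Tuesday, so no roll-forward applies.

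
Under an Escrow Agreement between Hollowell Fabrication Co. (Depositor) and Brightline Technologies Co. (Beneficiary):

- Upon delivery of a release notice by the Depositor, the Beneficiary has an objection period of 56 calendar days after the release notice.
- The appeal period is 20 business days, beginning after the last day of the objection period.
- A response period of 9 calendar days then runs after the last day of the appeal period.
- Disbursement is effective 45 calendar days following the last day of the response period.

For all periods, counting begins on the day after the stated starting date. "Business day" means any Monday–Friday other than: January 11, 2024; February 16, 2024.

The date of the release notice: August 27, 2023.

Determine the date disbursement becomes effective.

January 10, 2024

The last day of the objection period: 56 calendar days after August 27, 2023 is October 22, 2023.
The last day of the appeal period: counting 20 business days from Sunday, October 22, 2023 (Oct 23, Oct 24, Oct 25, Oct 26, …, Nov 15, Nov 16, Nov 17, skipping weekends) reaches Friday, November 17, 2023.
The last day of the response period: 9 calendar days after November 17, 2023 is November 26, 2023.
The date disbursement becomes effective: 45 calendar days after November 26, 2023 is January 10, 2024.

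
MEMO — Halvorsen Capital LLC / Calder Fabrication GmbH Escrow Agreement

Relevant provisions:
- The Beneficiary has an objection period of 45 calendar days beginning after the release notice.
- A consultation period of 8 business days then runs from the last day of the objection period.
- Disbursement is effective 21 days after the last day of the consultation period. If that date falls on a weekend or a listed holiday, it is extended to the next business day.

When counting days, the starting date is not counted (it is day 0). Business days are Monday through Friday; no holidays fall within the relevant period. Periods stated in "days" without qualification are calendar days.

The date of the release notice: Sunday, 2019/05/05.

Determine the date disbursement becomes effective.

Adding 45 calendar days to 2019/05/05 gives 2019/06/19, which is the last day of the objection period.
The last day of the consultation period: 8 business days after Wednesday, 2019/06/19, skipping weekends — Jun 20, Jun 21, Jun 24, Jun 25, Jun 26, Jun 27, Jun 28, Jul 1 — lands on Monday, 2019/07/01.
Adding 21 calendar days to 2019/07/01 gives 2019/07/22, which is the date disbursement becomes effective. 2019/07/22 is a Monday, so no roll-forward applies.

2019/07/22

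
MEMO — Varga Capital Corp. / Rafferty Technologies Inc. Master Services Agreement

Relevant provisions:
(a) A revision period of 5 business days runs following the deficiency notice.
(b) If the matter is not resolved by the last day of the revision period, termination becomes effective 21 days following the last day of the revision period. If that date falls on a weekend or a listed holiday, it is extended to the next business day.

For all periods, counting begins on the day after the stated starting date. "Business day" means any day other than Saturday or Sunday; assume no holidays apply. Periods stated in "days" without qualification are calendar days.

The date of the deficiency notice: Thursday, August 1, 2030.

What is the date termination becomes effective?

The last day of the revision period: 5 business days after Thursday, August 1, 2030, skipping weekends — Aug 2, Aug 5, Aug 6, Aug 7, Aug 8 — lands on Thursday, August 8, 2030.
The date termination becomes effective: 21 calendar days after August 8, 2030 is August 29, 2030. August 29, 2030 is a Thursday, so no roll-forward applies.

August 29, 2030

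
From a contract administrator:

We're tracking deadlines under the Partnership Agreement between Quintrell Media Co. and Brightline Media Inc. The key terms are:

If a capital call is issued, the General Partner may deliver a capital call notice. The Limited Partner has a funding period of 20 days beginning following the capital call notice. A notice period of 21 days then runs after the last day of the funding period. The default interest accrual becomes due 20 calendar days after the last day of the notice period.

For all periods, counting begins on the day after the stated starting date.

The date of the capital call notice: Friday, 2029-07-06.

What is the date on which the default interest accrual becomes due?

Adding 20 calendar days to 2029-07-06 gives 2029-07-26, which is the last day of the funding period.
The last day of the notice period: 21 calendar days after 2029-07-26 is 2029-08-16.
The date on which the default interest accrual becomes due: 20 calendar days after 2029-08-16 is 2029-09-05.

2029-09-05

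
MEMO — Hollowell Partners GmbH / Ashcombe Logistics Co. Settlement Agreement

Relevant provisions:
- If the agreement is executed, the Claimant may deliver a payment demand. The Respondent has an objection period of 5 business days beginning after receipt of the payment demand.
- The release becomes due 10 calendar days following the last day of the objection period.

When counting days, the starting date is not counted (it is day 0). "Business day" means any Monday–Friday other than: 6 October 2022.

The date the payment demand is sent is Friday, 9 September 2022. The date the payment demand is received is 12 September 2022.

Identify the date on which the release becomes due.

29 September 2022

The last day of the objection period: 5 business days after Monday, 12 September 2022, skipping weekends — Sep 13, Sep 14, Sep 15, Sep 16, Sep 19 — lands on Monday, 19 September 2022.
Adding 10 calendar days to 19 September 2022 gives 29 September 2022, which is the date on which the release becomes due.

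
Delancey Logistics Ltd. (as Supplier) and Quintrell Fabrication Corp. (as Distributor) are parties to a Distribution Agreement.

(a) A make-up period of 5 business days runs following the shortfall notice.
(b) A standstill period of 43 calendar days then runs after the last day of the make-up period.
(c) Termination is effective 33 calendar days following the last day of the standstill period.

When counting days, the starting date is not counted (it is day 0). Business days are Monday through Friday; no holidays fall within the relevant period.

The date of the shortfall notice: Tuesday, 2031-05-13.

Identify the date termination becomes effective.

2031-08-04

From Tuesday, 2031-05-13, 5 business days (May 14, May 15, May 16, May 19, May 20, skipping weekends) brings us to Tuesday, 2031-05-20, which is the last day of the make-up period.
The last day of the standstill period: 2031-05-20 + 43 days = 2031-07-02.
The date termination becomes effective: 2031-07-02 + 33 days = 2031-08-04.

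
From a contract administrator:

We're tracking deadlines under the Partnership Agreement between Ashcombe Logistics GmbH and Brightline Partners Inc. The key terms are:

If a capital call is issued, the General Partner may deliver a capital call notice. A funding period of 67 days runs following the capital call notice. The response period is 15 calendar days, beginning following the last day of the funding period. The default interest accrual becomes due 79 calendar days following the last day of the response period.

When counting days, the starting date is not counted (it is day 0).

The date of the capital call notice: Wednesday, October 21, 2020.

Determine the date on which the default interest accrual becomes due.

The last day of the funding period: 67 calendar days after October 21, 2020 is December 27, 2020.
The last day of the response period: December 27, 2020 + 15 days = January 11, 2021.
Adding 79 calendar days to January 11, 2021 gives March 31, 2021, which is the date on which the default interest accrual becomes due.

March 31, 2021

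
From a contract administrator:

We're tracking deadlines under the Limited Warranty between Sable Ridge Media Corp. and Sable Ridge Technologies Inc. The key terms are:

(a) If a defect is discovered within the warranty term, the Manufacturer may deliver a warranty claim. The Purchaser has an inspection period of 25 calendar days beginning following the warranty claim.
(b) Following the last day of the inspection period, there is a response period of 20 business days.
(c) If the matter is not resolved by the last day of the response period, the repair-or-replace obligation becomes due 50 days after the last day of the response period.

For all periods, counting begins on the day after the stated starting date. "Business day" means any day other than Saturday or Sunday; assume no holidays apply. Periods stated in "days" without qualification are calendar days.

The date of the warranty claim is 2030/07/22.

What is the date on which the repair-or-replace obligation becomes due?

2030/11/02

The last day of the inspection period: 2030/07/22 + 25 days = 2030/08/16.
From Friday, 2030/08/16, 20 business days (Aug 19, Aug 20, Aug 21, Aug 22, …, Sep 11, Sep 12, Sep 13, skipping weekends) brings us to Friday, 2030/09/13, which is the last day of the response period.
The date on which the repair-or-replace obligation becomes due: 2030/09/13 + 50 days = 2030/11/02.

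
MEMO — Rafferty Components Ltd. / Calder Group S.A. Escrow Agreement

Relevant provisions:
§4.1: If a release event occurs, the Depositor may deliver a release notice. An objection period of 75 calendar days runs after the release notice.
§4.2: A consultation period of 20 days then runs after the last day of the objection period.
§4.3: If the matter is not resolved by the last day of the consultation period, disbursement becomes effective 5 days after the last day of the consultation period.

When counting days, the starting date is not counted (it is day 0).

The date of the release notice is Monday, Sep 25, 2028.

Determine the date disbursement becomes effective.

Jan 3, 2029

The last day of the objection period: Sep 25, 2028 + 75 days = Dec 9, 2028.
The last day of the consultation period: Dec 9, 2028 + 20 days = Dec 29, 2028.
The date disbursement becomes effective: 5 calendar days after Dec 29, 2028 is Jan 3, 2029.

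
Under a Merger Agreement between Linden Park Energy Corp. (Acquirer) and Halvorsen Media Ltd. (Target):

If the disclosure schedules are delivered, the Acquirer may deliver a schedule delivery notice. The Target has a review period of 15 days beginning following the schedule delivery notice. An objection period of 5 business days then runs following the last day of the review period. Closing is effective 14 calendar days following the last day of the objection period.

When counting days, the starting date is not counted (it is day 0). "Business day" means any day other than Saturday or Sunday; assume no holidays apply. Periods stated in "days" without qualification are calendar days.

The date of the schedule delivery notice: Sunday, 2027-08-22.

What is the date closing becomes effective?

Adding 15 calendar days to 2027-08-22 gives 2027-09-06, which is the last day of the review period.
From Monday, 2027-09-06, 5 business days (Sep 7, Sep 8, Sep 9, Sep 10, Sep 13, skipping weekends) brings us to Monday, 2027-09-13, which is the last day of the objection period.
Adding 14 calendar days to 2027-09-13 gives 2027-09-27, which is the date closing becomes effective.

2027-09-27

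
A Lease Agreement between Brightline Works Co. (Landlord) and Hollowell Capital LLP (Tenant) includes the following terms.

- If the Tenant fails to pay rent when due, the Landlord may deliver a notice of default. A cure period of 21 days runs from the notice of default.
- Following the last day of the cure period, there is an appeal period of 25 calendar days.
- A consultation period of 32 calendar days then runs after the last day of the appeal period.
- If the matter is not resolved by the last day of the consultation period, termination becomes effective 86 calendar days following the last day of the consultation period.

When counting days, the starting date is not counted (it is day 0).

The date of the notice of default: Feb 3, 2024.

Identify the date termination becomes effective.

Jul 16, 2024

The last day of the cure period: 21 calendar days after Feb 3, 2024 is Feb 24, 2024.
The last day of the appeal period: Feb 24, 2024 + 25 days = Mar 20, 2024.
Adding 32 calendar days to Mar 20, 2024 gives Apr 21, 2024, which is the last day of the consultation period.
The date termination becomes effective: 86 calendar days after Apr 21, 2024 is Jul 16, 2024.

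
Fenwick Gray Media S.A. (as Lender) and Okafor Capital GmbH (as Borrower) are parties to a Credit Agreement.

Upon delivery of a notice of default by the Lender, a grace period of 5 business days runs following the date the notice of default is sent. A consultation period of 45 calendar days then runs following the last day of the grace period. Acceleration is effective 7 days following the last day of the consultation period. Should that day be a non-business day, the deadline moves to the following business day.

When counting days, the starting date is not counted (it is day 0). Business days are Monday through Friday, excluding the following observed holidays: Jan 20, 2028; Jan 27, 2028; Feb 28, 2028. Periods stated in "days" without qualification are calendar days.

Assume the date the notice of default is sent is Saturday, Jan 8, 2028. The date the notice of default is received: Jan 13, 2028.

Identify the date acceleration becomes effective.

Mar 6, 2028

The last day of the grace period: counting 5 business days from Saturday, Jan 8, 2028 (Jan 10, Jan 11, Jan 12, Jan 13, Jan 14, skipping weekends) reaches Friday, Jan 14, 2028.
The last day of the consultation period: 45 calendar days after Jan 14, 2028 is Feb 28, 2028.
Adding 7 calendar days to Feb 28, 2028 gives Mar 6, 2028, which is the date acceleration becomes effective. Mar 6, 2028 is a Monday and is not a listed holiday, so no roll-forward applies.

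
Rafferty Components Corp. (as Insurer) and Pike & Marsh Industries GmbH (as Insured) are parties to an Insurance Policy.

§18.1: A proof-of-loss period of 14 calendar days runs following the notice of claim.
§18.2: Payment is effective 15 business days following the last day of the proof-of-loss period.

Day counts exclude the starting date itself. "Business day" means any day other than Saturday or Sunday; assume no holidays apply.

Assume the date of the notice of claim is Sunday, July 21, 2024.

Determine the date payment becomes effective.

The last day of the proof-of-loss period: 14 calendar days after July 21, 2024 is August 4, 2024.
The date payment becomes effective: 15 business days after Sunday, August 4, 2024, skipping weekends — Aug 5, Aug 6, Aug 7, Aug 8, …, Aug 21, Aug 22, Aug 23 — lands on Friday, August 23, 2024.

August 23, 2024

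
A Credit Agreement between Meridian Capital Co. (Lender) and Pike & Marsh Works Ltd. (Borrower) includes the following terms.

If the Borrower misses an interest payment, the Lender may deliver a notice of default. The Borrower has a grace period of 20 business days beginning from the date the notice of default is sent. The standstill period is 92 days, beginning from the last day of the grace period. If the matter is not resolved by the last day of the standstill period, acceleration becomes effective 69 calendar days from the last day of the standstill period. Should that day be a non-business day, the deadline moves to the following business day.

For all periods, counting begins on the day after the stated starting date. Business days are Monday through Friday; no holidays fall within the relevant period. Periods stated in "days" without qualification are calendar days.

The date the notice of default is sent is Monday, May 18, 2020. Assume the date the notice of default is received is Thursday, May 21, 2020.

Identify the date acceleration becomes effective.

Nov 23, 2020

From Monday, May 18, 2020, 20 business days (May 19, May 20, May 21, May 22, …, Jun 11, Jun 12, Jun 15, skipping weekends) brings us to Monday, Jun 15, 2020, which is the last day of the grace period.
The last day of the standstill period: Jun 15, 2020 + 92 days = Sep 15, 2020.
Adding 69 calendar days to Sep 15, 2020 gives Nov 23, 2020, which is the date acceleration becomes effective. Nov 23, 2020 is a Monday, so no roll-forward applies.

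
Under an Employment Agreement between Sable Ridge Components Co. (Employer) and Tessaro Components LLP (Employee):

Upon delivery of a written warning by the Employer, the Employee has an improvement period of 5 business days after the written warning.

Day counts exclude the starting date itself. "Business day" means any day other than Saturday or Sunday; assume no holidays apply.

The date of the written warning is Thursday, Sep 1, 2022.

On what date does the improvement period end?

From Thursday, Sep 1, 2022, 5 business days (Sep 2, Sep 5, Sep 6, Sep 7, Sep 8, skipping weekends) brings us to Thursday, Sep 8, 2022, which is the last day of the improvement period.

Sep 8, 2022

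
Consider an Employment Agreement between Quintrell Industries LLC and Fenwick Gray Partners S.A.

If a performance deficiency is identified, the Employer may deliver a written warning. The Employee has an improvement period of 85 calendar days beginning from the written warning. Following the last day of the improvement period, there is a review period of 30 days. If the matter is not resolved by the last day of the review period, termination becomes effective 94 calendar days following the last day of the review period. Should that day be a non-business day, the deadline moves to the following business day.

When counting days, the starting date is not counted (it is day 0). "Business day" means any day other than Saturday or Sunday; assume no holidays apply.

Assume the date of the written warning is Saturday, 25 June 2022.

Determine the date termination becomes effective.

Adding 85 calendar days to 25 June 2022 gives 18 September 2022, which is the last day of the improvement period.
The last day of the review period: 30 calendar days after 18 September 2022 is 18 October 2022.
The date termination becomes effective: 18 October 2022 + 94 days = 20 January 2023. 20 January 2023 is a Friday, so no roll-forward applies.

20 January 2023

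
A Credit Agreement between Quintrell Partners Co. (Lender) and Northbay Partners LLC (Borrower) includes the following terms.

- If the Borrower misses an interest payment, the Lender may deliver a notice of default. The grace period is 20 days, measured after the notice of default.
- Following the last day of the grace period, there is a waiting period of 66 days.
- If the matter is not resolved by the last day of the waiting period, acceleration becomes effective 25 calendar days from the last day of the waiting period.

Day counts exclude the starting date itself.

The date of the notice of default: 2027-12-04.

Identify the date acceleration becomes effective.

Adding 20 calendar days to 2027-12-04 gives 2027-12-24, which is the last day of the grace period.
The last day of the waiting period: 2027-12-24 + 66 days = 2028-02-28.
The date acceleration becomes effective: 2028-02-28 + 25 days = 2028-03-24.

2028-03-24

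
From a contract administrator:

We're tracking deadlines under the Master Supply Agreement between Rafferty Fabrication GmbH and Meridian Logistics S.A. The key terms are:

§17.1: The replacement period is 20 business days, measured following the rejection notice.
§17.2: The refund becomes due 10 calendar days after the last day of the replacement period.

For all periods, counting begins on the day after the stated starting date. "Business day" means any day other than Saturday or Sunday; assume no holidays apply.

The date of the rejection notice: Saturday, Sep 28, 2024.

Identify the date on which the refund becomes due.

Nov 4, 2024

The last day of the replacement period: 20 business days after Saturday, Sep 28, 2024, skipping weekends — Sep 30, Oct 1, Oct 2, Oct 3, …, Oct 23, Oct 24, Oct 25 — lands on Friday, Oct 25, 2024.
The date on which the refund becomes due: Oct 25, 2024 + 10 days = Nov 4, 2024.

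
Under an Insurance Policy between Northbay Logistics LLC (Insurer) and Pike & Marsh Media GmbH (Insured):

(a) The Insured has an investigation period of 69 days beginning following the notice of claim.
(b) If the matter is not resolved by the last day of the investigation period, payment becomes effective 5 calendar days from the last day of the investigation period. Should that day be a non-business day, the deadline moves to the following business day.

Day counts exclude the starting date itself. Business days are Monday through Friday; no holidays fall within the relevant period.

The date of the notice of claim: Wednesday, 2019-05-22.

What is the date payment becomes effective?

2019-08-05

Adding 69 calendar days to 2019-05-22 gives 2019-07-30, which is the last day of the investigation period.
The date payment becomes effective: 5 calendar days after 2019-07-30 is 2019-08-04. That falls on a Sunday, so it rolls to the next business day, Monday, 2019-08-05.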